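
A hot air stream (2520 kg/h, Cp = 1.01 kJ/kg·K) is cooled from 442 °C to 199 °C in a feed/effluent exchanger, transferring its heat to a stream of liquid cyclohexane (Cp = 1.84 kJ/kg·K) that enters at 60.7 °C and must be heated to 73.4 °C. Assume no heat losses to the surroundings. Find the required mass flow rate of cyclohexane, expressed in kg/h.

Heat released by hot stream: Q = 2520 × 1.01 × (442 − 199) = 618480 kJ/h
Energy balance on cold side (adiabatic exchanger): Q = ṁ_c·Cp_c·(T_c,out − T_c,in)
ṁ_c = 618480 / [1.84 × (73.4 − 60.7)] = 26467 kg/h

ṁ_c = 26500 kg/h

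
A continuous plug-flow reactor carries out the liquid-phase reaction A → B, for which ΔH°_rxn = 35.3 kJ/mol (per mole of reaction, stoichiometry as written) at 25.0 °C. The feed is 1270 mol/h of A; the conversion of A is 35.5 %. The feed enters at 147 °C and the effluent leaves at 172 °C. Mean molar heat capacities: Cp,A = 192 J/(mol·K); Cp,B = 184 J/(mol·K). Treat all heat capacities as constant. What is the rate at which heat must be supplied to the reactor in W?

Q_in = 5970 W

Extent of reaction ξ = 0.355 × 1270 = 450.85 mol/h
Reaction term: ξ·ΔH°_rxn = 450.85 × 35.3 = 15915 kJ/h
Sensible, feed 147→25 °C: -29748 kJ/h
Outlet flows (mol/h): A 819.15, B 450.85
Sensible, products 25→172 °C: 35314 kJ/h
Q = ΔH = 21481 kJ/h = 5.9669 kW
Heat supplied = 5966.9 W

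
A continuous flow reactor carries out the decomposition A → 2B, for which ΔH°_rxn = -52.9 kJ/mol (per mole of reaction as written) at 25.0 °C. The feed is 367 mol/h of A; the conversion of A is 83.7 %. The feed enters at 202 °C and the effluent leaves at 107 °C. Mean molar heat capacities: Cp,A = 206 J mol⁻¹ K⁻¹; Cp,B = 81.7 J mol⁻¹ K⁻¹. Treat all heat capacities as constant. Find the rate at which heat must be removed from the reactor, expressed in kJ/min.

Q_out = 408 kJ/min

Extent of reaction ξ = 0.837 × 367 = 307.18 mol/h
Reaction term: ξ·ΔH°_rxn = 307.18 × -52.9 = -16250 kJ/h
Sensible, feed 202→25 °C: -13382 kJ/h
Outlet flows (mol/h): A 59.821, B 614.36
Sensible, products 25→107 °C: 5126.3 kJ/h
Q = ΔH = -24505 kJ/h = -6.8069 kW
Heat removed = 408.42 kJ/min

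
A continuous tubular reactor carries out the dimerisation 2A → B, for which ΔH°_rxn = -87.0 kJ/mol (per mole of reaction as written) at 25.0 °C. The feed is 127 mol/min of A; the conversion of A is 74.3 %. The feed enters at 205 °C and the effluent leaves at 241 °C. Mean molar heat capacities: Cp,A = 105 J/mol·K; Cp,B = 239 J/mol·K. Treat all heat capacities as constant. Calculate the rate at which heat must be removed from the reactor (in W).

Q_out = 55500 W

Extent of reaction ξ = 0.743 × 127 / 2 = 47.181 mol/min
Reaction term: ξ·ΔH°_rxn = 47.181 × -87.0 = -4104.7 kJ/min
Sensible, feed 205→25 °C: -2400.3 kJ/min
Outlet flows (mol/min): A 32.639, B 47.181
Sensible, products 25→241 °C: 3175.9 kJ/min
Q = ΔH = -3329.1 kJ/min = -55.485 kW
Heat removed = 55485 W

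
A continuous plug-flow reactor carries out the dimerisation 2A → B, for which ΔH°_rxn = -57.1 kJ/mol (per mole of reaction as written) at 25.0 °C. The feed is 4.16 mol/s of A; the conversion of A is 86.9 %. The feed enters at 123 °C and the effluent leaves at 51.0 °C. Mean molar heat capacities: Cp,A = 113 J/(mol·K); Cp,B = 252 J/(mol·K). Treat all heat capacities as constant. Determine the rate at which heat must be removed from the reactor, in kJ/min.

Extent of reaction ξ = 0.869 × 4.16 / 2 = 1.8075 mol/s
Reaction term: ξ·ΔH°_rxn = 1.8075 × -57.1 = -103.21 kJ/s
Sensible, feed 123→25 °C: -46.068 kJ/s
Outlet flows (mol/s): A 0.54496, B 1.8075
Sensible, products 25→51.0 °C: 13.444 kJ/s
Q = ΔH = -135.83 kJ/s = -135.83 kW
Heat removed = 8150 kJ/min

Q_out = 8150 kJ/min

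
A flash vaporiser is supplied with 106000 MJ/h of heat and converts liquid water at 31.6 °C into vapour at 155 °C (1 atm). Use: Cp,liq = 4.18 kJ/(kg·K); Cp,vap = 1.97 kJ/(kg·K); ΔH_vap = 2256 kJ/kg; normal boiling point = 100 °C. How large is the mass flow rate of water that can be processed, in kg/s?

ṁ = 11.1 kg/s

Δh = 4.18×(100−31.6) + 2256 + 1.97×(155−100) = 2650.3 kJ/kg
Q = 106000 MJ/h = 29444 kJ/s = 29444 kJ/s
ṁ = Q/Δh = 29444 / 2650.3 = 11.11 kg/s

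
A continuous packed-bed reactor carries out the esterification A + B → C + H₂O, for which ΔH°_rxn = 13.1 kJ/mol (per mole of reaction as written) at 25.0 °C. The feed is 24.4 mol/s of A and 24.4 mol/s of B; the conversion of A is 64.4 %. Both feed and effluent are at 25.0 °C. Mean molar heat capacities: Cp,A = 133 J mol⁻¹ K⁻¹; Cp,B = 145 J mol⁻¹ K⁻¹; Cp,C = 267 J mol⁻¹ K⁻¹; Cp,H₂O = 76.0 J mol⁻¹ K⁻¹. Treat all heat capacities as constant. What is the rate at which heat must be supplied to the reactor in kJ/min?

Q_in = 12400 kJ/min

Extent of reaction ξ = 0.644 × 24.4 = 15.714 mol/s
Reaction term: ξ·ΔH°_rxn = 15.714 × 13.1 = 205.85 kJ/s
Q = ΔH = 205.85 kJ/s = 205.85 kW
Heat supplied = 12351 kJ/min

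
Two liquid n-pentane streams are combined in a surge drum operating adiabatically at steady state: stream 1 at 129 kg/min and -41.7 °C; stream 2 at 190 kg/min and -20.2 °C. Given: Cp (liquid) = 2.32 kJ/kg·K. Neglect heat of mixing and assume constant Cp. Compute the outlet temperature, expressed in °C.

T_out = -28.9 °C

No heat crosses the boundary, so H_out = H_in.
Σ ṁᵢCp,ᵢTᵢ = 129×2.32×-41.7 + 190×2.32×-20.2 = -21384
Σ ṁᵢCp,ᵢ = 129×2.32 + 190×2.32 = 740.08
T_out = -21384 / 740.08 = -28.894 °C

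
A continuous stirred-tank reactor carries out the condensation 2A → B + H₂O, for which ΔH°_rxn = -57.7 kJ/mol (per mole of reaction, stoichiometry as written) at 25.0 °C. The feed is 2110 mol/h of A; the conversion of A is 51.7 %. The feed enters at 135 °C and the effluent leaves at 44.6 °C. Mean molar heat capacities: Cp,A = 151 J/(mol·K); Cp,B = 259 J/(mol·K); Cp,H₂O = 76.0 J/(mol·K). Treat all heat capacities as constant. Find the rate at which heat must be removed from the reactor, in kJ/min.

Extent of reaction ξ = 0.517 × 2110 / 2 = 545.44 mol/h
Reaction term: ξ·ΔH°_rxn = 545.44 × -57.7 = -31472 kJ/h
Sensible, feed 135→25 °C: -35047 kJ/h
Outlet flows (mol/h): A 1019.1, B 545.44, H₂O 545.44
Sensible, products 25→44.6 °C: 6597.5 kJ/h
Q = ΔH = -59921 kJ/h = -16.645 kW
Heat removed = 998.69 kJ/min

Q_out = 999 kJ/min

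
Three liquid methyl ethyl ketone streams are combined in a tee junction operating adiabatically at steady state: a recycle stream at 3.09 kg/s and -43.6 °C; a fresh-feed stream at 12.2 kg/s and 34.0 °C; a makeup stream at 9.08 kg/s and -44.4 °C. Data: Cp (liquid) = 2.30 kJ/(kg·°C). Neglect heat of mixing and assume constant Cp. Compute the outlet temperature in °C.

No heat crosses the boundary, so H_out = H_in.
Σ ṁᵢCp,ᵢTᵢ = 3.09×2.30×-43.6 + 12.2×2.30×34.0 + 9.08×2.30×-44.4 = -283.07
Σ ṁᵢCp,ᵢ = 3.09×2.30 + 12.2×2.30 + 9.08×2.30 = 56.051
T_out = -283.07 / 56.051 = -5.0503 °C

T_out = -5.05 °C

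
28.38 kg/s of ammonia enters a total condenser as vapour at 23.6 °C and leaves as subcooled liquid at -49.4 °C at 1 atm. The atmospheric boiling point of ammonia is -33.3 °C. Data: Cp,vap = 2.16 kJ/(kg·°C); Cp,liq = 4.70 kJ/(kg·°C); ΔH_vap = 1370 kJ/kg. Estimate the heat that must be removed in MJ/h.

Q_c = 160000 MJ/h

vapour 23.6→-33.3 °C: -122.9 kJ/kg
condensation at -33.3 °C: -1370 kJ/kg
liquid -33.3→-49.4 °C: -75.67 kJ/kg
Δh = -122.9 + -1370 + -75.67 = -1568.6 kJ/kg
Q = ṁ·Δh = 28.38 kg/s × -1568.6 kJ/kg = -44516 kJ/s
|Q| = 44516 kW = 160260 MJ/h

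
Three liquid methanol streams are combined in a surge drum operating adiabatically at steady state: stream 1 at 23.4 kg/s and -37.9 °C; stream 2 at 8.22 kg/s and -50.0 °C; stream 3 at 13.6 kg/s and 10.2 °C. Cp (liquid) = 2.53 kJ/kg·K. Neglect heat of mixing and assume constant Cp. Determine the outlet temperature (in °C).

Energy balance with Q = 0: Σ ṁᵢCp,ᵢ(T_out − Tᵢ) = 0
Σ ṁᵢCp,ᵢTᵢ = 23.4×2.53×-37.9 + 8.22×2.53×-50.0 + 13.6×2.53×10.2 = -2932.6
Σ ṁᵢCp,ᵢ = 23.4×2.53 + 8.22×2.53 + 13.6×2.53 = 114.41
T_out = -2932.6 / 114.41 = -25.633 °C

T_out = -25.6 °C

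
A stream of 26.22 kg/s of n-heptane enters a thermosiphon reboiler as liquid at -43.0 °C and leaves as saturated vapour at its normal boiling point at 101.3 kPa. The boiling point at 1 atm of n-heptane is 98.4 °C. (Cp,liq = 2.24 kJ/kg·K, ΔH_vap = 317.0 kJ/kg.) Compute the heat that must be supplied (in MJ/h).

liquid -43.0→98.4 °C: 316.74 kJ/kg
vaporisation at 98.4 °C: 317 kJ/kg
Δh = 316.74 + 317 = 633.74 kJ/kg
Q = ṁ·Δh = 26.22 kg/s × 633.74 kJ/kg = 16617 kJ/s
|Q| = 16617 kW = 59820 MJ/h

Q = 59800 MJ/h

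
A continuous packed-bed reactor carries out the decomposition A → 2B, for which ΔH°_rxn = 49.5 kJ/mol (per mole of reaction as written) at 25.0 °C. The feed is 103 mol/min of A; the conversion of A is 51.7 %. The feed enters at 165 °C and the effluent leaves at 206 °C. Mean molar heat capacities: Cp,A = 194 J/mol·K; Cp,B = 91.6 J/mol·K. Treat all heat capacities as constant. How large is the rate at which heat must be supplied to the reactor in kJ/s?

Q_in = 55.9 kJ/s

Extent of reaction ξ = 0.517 × 103 = 53.251 mol/min
Reaction term: ξ·ΔH°_rxn = 53.251 × 49.5 = 2635.9 kJ/min
Sensible, feed 165→25 °C: -2797.5 kJ/min
Outlet flows (mol/min): A 49.749, B 106.5
Sensible, products 25→206 °C: 3512.6 kJ/min
Q = ΔH = 3351.1 kJ/min = 55.852 kW
Heat supplied = 55.852 kJ/s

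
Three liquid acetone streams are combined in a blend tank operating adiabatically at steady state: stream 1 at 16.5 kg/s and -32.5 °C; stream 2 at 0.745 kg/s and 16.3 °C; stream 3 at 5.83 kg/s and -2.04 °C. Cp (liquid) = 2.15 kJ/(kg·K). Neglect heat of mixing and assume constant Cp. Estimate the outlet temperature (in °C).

No heat crosses the boundary, so H_out = H_in.
T_out = Σ ṁᵢCp,ᵢTᵢ / Σ ṁᵢCp,ᵢ
      = -1152.4 / 49.611 = -23.229 °C

T_out = -23.2 °C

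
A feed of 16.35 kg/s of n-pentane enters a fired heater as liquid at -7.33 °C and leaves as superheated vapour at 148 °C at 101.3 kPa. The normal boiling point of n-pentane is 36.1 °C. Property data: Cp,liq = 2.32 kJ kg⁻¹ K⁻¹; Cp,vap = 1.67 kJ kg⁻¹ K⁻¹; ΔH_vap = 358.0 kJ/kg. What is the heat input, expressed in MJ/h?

liquid -7.33→36.1 °C: 100.76 kJ/kg
vaporisation at 36.1 °C: 358 kJ/kg
vapour 36.1→148 °C: 186.87 kJ/kg
Δh = 100.76 + 358 + 186.87 = 645.63 kJ/kg
Q = ṁ·Δh = 16.35 kg/s × 645.63 kJ/kg = 10556 kJ/s
|Q| = 10556 kW = 38002 MJ/h

Q = 38000 MJ/h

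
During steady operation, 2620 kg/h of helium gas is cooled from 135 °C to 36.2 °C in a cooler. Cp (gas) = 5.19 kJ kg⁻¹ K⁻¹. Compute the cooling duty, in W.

Q_c = 373000 W

Q = ṁ·Cp·ΔT = 2620 × 5.19 × (36.2 − 135) = -1.3435e+06 kJ/h
Converting: 1.3435e+06 / 3600 s = 373.18 kW
Cooling duty = 373180 W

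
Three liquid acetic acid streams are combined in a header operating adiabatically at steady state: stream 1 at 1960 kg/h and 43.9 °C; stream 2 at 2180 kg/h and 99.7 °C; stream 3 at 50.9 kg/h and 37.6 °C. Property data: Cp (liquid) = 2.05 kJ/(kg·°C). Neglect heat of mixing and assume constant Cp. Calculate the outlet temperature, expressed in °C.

T_out = 72.8 °C

No heat crosses the boundary, so H_out = H_in.
Σ ṁᵢCp,ᵢTᵢ = 1960×2.05×43.9 + 2180×2.05×99.7 + 50.9×2.05×37.6 = 625870
Σ ṁᵢCp,ᵢ = 1960×2.05 + 2180×2.05 + 50.9×2.05 = 8591.3
T_out = 625870 / 8591.3 = 72.849 °C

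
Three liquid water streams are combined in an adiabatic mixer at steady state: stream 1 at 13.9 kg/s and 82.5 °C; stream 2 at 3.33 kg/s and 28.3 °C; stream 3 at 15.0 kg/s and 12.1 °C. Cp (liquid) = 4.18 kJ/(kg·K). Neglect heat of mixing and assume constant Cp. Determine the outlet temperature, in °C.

T_out = 44.1 °C

No heat crosses the boundary, so H_out = H_in.
Σ ṁᵢCp,ᵢTᵢ = 13.9×4.18×82.5 + 3.33×4.18×28.3 + 15.0×4.18×12.1 = 5946
Σ ṁᵢCp,ᵢ = 13.9×4.18 + 3.33×4.18 + 15.0×4.18 = 134.72
T_out = 5946 / 134.72 = 44.136 °C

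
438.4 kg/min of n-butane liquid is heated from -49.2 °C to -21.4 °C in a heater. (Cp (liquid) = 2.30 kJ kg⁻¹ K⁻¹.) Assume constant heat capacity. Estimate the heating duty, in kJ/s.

Q = ṁ·Cp·ΔT = 438.4 × 2.30 × (-21.4 − -49.2) = 28031 kJ/min
Converting: 28031 / 60 s = 467.19 kW

Q = 467 kJ/s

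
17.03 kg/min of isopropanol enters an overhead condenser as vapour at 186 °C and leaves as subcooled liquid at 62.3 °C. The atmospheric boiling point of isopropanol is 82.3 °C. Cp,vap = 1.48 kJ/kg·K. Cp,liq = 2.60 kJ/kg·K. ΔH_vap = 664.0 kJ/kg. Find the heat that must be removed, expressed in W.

Q_c = 247000 W

vapour 186→82.3 °C: -153.48 kJ/kg
condensation at 82.3 °C: -664 kJ/kg
liquid 82.3→62.3 °C: -52 kJ/kg
Δh = -153.48 + -664 + -52 = -869.48 kJ/kg
Q = ṁ·Δh = 17.03 kg/min × -869.48 kJ/kg = -14807 kJ/min
|Q| = 246.79 kW = 246790 W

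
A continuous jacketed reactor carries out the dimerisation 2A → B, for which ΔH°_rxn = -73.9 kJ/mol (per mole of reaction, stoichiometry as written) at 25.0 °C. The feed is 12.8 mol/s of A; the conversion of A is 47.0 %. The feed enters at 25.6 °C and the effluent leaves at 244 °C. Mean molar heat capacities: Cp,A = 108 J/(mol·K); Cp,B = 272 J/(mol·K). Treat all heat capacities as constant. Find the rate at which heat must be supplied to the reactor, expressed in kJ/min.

Q_in = 6990 kJ/min

Extent of reaction ξ = 0.470 × 12.8 / 2 = 3.008 mol/s
Reaction term: ξ·ΔH°_rxn = 3.008 × -73.9 = -222.29 kJ/s
Sensible, feed 25.6→25 °C: -0.82944 kJ/s
Outlet flows (mol/s): A 6.784, B 3.008
Sensible, products 25→244 °C: 339.64 kJ/s
Q = ΔH = 116.52 kJ/s = 116.52 kW
Heat supplied = 6990.9 kJ/min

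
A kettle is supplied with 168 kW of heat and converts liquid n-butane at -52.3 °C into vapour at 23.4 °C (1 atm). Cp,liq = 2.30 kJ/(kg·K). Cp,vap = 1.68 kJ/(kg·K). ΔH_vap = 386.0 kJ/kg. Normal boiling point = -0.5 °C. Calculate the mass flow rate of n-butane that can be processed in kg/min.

ṁ = 18.5 kg/min

Δh = 2.30×(-0.5−-52.3) + 386.0 + 1.68×(23.4−-0.5) = 545.29 kJ/kg
Q = 168 kW = 168 kJ/s = 10080 kJ/min
ṁ = Q/Δh = 10080 / 545.29 = 18.486 kg/min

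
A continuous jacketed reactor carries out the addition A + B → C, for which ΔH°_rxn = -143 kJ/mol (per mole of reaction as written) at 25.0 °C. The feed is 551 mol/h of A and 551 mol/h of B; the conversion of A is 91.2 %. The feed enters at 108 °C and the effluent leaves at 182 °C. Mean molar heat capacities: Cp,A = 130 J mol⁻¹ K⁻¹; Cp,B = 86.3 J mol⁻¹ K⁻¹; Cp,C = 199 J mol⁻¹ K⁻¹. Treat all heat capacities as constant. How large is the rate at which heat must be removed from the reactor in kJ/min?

Extent of reaction ξ = 0.912 × 551 = 502.51 mol/h
Reaction term: ξ·ΔH°_rxn = 502.51 × -143 = -71859 kJ/h
Sensible, feed 108→25 °C: -9892 kJ/h
Outlet flows (mol/h): A 48.488, B 48.488, C 502.51
Sensible, products 25→182 °C: 17347 kJ/h
Q = ΔH = -64405 kJ/h = -17.89 kW
Heat removed = 1073.4 kJ/min

Q_out = 1070 kJ/min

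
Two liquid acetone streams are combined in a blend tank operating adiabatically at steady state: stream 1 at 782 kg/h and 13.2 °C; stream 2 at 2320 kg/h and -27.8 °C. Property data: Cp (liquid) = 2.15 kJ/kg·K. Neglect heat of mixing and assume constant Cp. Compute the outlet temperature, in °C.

T_out = -17.5 °C

Energy balance with Q = 0: Σ ṁᵢCp,ᵢ(T_out − Tᵢ) = 0
T_out = Σ ṁᵢCp,ᵢTᵢ / Σ ṁᵢCp,ᵢ
      = -116470 / 6669.3 = -17.464 °C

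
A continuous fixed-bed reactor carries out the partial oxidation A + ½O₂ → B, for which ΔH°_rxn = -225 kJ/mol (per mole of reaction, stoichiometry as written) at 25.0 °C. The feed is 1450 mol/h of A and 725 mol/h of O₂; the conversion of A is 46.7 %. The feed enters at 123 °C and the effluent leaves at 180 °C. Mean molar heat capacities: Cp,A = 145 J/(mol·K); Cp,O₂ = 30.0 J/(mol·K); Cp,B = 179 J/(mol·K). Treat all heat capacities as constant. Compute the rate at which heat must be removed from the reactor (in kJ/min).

Extent of reaction ξ = 0.467 × 1450 = 677.15 mol/h
Reaction term: ξ·ΔH°_rxn = 677.15 × -225 = -152360 kJ/h
Sensible, feed 123→25 °C: -22736 kJ/h
Outlet flows (mol/h): A 772.85, O₂ 386.42, B 677.15
Sensible, products 25→180 °C: 37954 kJ/h
Q = ΔH = -137140 kJ/h = -38.095 kW
Heat removed = 2285.7 kJ/min

Q_out = 2290 kJ/min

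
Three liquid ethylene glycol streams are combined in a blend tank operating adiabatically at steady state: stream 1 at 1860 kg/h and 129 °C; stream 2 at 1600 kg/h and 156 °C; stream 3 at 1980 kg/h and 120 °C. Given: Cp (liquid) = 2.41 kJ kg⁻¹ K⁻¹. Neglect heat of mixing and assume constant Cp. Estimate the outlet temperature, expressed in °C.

T_out = 134 °C

Adiabatic, steady state ⇒ Σ ṁᵢCp,ᵢ(T_out − Tᵢ) = 0
T_out = Σ ṁᵢCp,ᵢTᵢ / Σ ṁᵢCp,ᵢ
      = 1.7524e+06 / 13110 = 133.67 °C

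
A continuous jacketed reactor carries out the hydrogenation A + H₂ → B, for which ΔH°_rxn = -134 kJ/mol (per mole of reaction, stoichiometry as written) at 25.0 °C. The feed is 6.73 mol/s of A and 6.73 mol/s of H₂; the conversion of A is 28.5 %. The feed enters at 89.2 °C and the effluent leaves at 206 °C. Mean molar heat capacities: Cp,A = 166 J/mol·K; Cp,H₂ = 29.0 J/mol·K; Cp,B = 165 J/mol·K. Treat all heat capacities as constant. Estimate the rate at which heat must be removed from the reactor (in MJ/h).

Q_out = 411 MJ/h

Extent of reaction ξ = 0.285 × 6.73 = 1.9181 mol/s
Reaction term: ξ·ΔH°_rxn = 1.9181 × -134 = -257.02 kJ/s
Sensible, feed 89.2→25 °C: -84.253 kJ/s
Outlet flows (mol/s): A 4.812, H₂ 4.812, B 1.9181
Sensible, products 25→206 °C: 227.12 kJ/s
Q = ΔH = -114.15 kJ/s = -114.15 kW
Heat removed = 410.94 MJ/h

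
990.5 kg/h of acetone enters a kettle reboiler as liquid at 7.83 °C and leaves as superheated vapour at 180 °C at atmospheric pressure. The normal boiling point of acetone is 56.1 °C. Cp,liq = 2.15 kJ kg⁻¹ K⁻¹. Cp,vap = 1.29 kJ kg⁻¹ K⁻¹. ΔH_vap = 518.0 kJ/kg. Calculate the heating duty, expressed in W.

Q = 215000 W

liquid 7.83→56.1 °C: 103.78 kJ/kg
vaporisation at 56.1 °C: 518 kJ/kg
vapour 56.1→180 °C: 159.83 kJ/kg
Δh = 103.78 + 518 + 159.83 = 781.61 kJ/kg
Q = ṁ·Δh = 990.5 kg/h × 781.61 kJ/kg = 774190 kJ/h
|Q| = 215.05 kW = 215050 W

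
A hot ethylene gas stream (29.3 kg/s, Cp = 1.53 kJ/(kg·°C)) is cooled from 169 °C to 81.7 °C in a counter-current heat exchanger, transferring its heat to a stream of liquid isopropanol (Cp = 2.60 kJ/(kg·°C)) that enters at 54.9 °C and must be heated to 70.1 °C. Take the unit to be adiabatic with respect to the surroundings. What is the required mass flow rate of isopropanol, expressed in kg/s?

ṁ_c = 99.0 kg/s

Heat released by hot stream: Q = 29.3 × 1.53 × (169 − 81.7) = 3913.6 kJ/s
Energy balance on cold side (adiabatic exchanger): Q = ṁ_c·Cp_c·(T_c,out − T_c,in)
ṁ_c = 3913.6 / [2.60 × (70.1 − 54.9)] = 99.028 kg/s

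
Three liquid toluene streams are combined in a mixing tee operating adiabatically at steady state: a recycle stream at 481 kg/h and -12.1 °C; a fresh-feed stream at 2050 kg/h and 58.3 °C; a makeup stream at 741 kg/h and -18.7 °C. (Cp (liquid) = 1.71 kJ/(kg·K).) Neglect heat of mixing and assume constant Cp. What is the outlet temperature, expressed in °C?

Energy balance with Q = 0: Σ ṁᵢCp,ᵢ(T_out − Tᵢ) = 0
T_out = Σ ṁᵢCp,ᵢTᵢ / Σ ṁᵢCp,ᵢ
      = 170720 / 5595.1 = 30.513 °C

T_out = 30.5 °C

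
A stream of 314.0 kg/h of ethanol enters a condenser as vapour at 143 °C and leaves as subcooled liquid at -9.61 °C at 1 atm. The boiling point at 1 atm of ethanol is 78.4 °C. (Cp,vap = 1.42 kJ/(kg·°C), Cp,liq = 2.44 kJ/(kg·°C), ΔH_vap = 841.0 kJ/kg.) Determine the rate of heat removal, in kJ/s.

vapour 143→78.4 °C: -91.732 kJ/kg
condensation at 78.4 °C: -841 kJ/kg
liquid 78.4→-9.61 °C: -214.74 kJ/kg
Δh = -91.732 + -841 + -214.74 = -1147.5 kJ/kg
Q = ṁ·Δh = 314.0 kg/h × -1147.5 kJ/kg = -360310 kJ/h
|Q| = 100.09 kW

Q_c = 100 kJ/s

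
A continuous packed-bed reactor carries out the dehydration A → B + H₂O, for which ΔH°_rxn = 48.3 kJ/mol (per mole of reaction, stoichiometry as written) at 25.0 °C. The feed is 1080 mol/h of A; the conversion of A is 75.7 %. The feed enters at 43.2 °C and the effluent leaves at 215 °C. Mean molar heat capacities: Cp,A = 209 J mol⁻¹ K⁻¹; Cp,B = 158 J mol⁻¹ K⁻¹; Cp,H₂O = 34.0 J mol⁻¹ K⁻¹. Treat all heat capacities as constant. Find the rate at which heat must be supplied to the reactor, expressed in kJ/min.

Extent of reaction ξ = 0.757 × 1080 = 817.56 mol/h
Reaction term: ξ·ΔH°_rxn = 817.56 × 48.3 = 39488 kJ/h
Sensible, feed 43.2→25 °C: -4108.1 kJ/h
Outlet flows (mol/h): A 262.44, B 817.56, H₂O 817.56
Sensible, products 25→215 °C: 40246 kJ/h
Q = ΔH = 75626 kJ/h = 21.007 kW
Heat supplied = 1260.4 kJ/min

Q_in = 1260 kJ/min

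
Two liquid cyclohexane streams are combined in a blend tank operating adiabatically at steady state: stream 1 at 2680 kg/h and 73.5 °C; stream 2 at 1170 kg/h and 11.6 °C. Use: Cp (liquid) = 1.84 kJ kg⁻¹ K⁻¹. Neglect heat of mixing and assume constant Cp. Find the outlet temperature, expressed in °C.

T_out = 54.7 °C

Adiabatic, steady state ⇒ Σ ṁᵢCp,ᵢ(T_out − Tᵢ) = 0
Σ ṁᵢCp,ᵢTᵢ = 2680×1.84×73.5 + 1170×1.84×11.6 = 387420
Σ ṁᵢCp,ᵢ = 2680×1.84 + 1170×1.84 = 7084
T_out = 387420 / 7084 = 54.689 °C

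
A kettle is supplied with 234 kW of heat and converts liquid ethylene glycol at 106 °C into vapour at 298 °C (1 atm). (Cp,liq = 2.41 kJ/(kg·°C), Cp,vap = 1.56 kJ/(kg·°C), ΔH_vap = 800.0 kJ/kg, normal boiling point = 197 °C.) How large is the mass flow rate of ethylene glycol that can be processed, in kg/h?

Δh = 2.41×(197−106) + 800.0 + 1.56×(298−197) = 1176.9 kJ/kg
Q = 234 kW = 234 kJ/s = 842400 kJ/h
ṁ = Q/Δh = 842400 / 1176.9 = 715.8 kg/h

ṁ = 716 kg/h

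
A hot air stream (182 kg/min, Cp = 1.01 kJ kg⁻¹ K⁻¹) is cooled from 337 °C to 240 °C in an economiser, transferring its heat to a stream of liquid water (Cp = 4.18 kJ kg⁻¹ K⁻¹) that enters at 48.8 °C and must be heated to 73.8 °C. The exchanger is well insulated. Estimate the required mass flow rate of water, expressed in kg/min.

ṁ_c = 171 kg/min

Heat released by hot stream: Q = 182 × 1.01 × (337 − 240) = 17831 kJ/min
Energy balance on cold side (adiabatic exchanger): Q = ṁ_c·Cp_c·(T_c,out − T_c,in)
ṁ_c = 17831 / [4.18 × (73.8 − 48.8)] = 170.63 kg/min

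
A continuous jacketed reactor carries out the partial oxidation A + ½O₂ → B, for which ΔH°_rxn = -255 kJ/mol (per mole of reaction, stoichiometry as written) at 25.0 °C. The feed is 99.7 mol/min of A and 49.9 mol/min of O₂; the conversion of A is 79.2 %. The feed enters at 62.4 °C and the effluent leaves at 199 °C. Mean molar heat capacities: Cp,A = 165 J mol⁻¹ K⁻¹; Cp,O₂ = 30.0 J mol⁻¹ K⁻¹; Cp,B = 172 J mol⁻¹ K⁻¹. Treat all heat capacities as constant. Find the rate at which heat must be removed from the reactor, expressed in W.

Q_out = 297000 W

Extent of reaction ξ = 0.792 × 99.7 = 78.962 mol/min
Reaction term: ξ·ΔH°_rxn = 78.962 × -255 = -20135 kJ/min
Sensible, feed 62.4→25 °C: -671.24 kJ/min
Outlet flows (mol/min): A 20.738, O₂ 10.419, B 78.962
Sensible, products 25→199 °C: 3012.9 kJ/min
Q = ΔH = -17794 kJ/min = -296.56 kW
Heat removed = 296560 W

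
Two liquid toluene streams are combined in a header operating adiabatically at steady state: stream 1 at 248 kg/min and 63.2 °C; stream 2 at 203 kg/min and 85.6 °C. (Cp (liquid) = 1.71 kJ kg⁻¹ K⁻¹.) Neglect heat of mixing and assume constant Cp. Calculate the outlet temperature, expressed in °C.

No heat crosses the boundary, so H_out = H_in.
Σ ṁᵢCp,ᵢTᵢ = 248×1.71×63.2 + 203×1.71×85.6 = 56516
Σ ṁᵢCp,ᵢ = 248×1.71 + 203×1.71 = 771.21
T_out = 56516 / 771.21 = 73.282 °C

T_out = 73.3 °C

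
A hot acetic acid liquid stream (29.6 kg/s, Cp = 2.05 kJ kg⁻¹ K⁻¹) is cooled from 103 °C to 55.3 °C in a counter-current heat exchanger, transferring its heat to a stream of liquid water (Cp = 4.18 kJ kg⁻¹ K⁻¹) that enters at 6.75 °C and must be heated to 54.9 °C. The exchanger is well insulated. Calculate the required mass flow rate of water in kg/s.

ṁ_c = 14.4 kg/s

Heat released by hot stream: Q = 29.6 × 2.05 × (103 − 55.3) = 2894.4 kJ/s
Energy balance on cold side (adiabatic exchanger): Q = ṁ_c·Cp_c·(T_c,out − T_c,in)
ṁ_c = 2894.4 / [4.18 × (54.9 − 6.75)] = 14.381 kg/s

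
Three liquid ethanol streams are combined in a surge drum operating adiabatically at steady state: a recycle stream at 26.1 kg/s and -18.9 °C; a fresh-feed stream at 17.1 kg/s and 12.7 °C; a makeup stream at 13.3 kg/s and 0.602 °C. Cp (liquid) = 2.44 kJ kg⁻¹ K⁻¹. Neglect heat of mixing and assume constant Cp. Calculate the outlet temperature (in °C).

Adiabatic, steady state ⇒ Σ ṁᵢCp,ᵢ(T_out − Tᵢ) = 0
T_out = Σ ṁᵢCp,ᵢTᵢ / Σ ṁᵢCp,ᵢ
      = -654.2 / 137.86 = -4.7454 °C

T_out = -4.75 °C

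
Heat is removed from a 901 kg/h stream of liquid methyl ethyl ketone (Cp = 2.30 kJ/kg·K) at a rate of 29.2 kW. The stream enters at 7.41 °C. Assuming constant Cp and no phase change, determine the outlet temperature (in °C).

Q = 29.2 kW = 105120 kJ/h
ΔT = Q/(ṁ·Cp) = 105120/(901×2.30) = 50.726 K
T_out = 7.41 − 50.726 = -43.316 °C

T_out = -43.3 °C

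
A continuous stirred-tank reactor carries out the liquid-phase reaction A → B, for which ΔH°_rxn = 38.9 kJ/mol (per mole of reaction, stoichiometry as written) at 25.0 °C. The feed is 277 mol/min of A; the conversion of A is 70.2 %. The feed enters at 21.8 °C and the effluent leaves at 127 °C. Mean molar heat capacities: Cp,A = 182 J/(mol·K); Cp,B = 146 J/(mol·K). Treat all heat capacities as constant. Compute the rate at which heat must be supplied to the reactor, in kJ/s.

Q_in = 203 kJ/s

Extent of reaction ξ = 0.702 × 277 = 194.45 mol/min
Reaction term: ξ·ΔH°_rxn = 194.45 × 38.9 = 7564.3 kJ/min
Sensible, feed 21.8→25 °C: 161.32 kJ/min
Outlet flows (mol/min): A 82.546, B 194.45
Sensible, products 25→127 °C: 4428.2 kJ/min
Q = ΔH = 12154 kJ/min = 202.56 kW
Heat supplied = 202.56 kJ/s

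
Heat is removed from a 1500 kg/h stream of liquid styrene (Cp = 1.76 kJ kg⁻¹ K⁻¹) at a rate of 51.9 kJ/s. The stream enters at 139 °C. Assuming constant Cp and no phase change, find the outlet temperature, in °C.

T_out = 68.2 °C

Q = 51.9 kJ/s = 186840 kJ/h
ΔT = Q/(ṁ·Cp) = 186840/(1500×1.76) = 70.773 K
T_out = 139 − 70.773 = 68.227 °C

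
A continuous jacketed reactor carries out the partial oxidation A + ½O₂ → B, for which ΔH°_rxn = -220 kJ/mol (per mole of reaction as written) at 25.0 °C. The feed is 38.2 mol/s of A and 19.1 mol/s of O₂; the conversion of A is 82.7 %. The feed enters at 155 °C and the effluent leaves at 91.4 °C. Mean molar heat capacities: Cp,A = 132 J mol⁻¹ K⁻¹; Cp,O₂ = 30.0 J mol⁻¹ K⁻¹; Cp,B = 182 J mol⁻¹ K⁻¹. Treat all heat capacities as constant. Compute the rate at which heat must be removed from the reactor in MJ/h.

Extent of reaction ξ = 0.827 × 38.2 = 31.591 mol/s
Reaction term: ξ·ΔH°_rxn = 31.591 × -220 = -6950.1 kJ/s
Sensible, feed 155→25 °C: -730 kJ/s
Outlet flows (mol/s): A 6.6086, O₂ 3.3043, B 31.591
Sensible, products 25→91.4 °C: 446.28 kJ/s
Q = ΔH = -7233.8 kJ/s = -7233.8 kW
Heat removed = 26042 MJ/h

Q_out = 26000 MJ/h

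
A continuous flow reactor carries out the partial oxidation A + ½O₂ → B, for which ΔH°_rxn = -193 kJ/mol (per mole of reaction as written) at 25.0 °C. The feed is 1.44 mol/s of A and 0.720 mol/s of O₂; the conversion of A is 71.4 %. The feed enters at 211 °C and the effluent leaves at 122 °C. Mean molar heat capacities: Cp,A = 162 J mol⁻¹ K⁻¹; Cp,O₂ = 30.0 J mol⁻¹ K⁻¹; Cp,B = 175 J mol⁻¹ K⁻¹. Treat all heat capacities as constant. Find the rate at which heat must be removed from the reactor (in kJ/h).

Extent of reaction ξ = 0.714 × 1.44 = 1.0282 mol/s
Reaction term: ξ·ΔH°_rxn = 1.0282 × -193 = -198.43 kJ/s
Sensible, feed 211→25 °C: -47.408 kJ/s
Outlet flows (mol/s): A 0.41184, O₂ 0.20592, B 1.0282
Sensible, products 25→122 °C: 24.524 kJ/s
Q = ΔH = -221.32 kJ/s = -221.32 kW
Heat removed = 796750 kJ/h

Q_out = 797000 kJ/h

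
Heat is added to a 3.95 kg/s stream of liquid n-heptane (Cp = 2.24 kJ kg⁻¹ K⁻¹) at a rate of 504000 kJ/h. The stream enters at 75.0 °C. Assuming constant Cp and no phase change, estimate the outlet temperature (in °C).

Q = 504000 kJ/h = 140 kJ/s
ΔT = Q/(ṁ·Cp) = 140/(3.95×2.24) = 15.823 K
T_out = 75.0 + 15.823 = 90.823 °C

T_out = 90.8 °C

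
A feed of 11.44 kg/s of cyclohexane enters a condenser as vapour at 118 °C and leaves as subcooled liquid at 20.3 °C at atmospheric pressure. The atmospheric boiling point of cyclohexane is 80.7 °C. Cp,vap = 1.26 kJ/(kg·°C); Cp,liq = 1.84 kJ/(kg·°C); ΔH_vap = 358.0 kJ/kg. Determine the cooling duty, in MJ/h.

Q_c = 21300 MJ/h

vapour 118→80.7 °C: -46.998 kJ/kg
condensation at 80.7 °C: -358 kJ/kg
liquid 80.7→20.3 °C: -111.14 kJ/kg
Δh = -46.998 + -358 + -111.14 = -516.13 kJ/kg
Q = ṁ·Δh = 11.44 kg/s × -516.13 kJ/kg = -5904.6 kJ/s
|Q| = 5904.6 kW = 21256 MJ/h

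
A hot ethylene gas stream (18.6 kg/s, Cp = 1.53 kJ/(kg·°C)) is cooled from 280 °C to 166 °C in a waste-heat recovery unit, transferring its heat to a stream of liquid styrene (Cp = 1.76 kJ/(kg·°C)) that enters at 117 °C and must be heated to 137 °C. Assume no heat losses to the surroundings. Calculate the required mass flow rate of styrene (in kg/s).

Heat released by hot stream: Q = 18.6 × 1.53 × (280 − 166) = 3244.2 kJ/s
Energy balance on cold side (adiabatic exchanger): Q = ṁ_c·Cp_c·(T_c,out − T_c,in)
ṁ_c = 3244.2 / [1.76 × (137 − 117)] = 92.165 kg/s

ṁ_c = 92.2 kg/s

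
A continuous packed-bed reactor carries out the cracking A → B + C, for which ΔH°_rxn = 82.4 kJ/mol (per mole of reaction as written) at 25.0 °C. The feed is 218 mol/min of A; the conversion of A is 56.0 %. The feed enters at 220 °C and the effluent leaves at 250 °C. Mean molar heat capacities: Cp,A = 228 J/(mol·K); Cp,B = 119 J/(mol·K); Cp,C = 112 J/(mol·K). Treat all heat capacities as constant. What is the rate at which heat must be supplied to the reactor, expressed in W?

Q_in = 194000 W

Extent of reaction ξ = 0.560 × 218 = 122.08 mol/min
Reaction term: ξ·ΔH°_rxn = 122.08 × 82.4 = 10059 kJ/min
Sensible, feed 220→25 °C: -9692.3 kJ/min
Outlet flows (mol/min): A 95.92, B 122.08, C 122.08
Sensible, products 25→250 °C: 11266 kJ/min
Q = ΔH = 11633 kJ/min = 193.88 kW
Heat supplied = 193880 W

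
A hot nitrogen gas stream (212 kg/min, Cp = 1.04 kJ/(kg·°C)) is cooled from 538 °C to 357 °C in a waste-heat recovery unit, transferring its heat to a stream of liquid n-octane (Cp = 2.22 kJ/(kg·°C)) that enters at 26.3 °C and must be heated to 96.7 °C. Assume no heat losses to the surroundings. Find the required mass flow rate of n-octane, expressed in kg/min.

ṁ_c = 255 kg/min

Heat released by hot stream: Q = 212 × 1.04 × (538 − 357) = 39907 kJ/min
Energy balance on cold side (adiabatic exchanger): Q = ṁ_c·Cp_c·(T_c,out − T_c,in)
ṁ_c = 39907 / [2.22 × (96.7 − 26.3)] = 255.34 kg/min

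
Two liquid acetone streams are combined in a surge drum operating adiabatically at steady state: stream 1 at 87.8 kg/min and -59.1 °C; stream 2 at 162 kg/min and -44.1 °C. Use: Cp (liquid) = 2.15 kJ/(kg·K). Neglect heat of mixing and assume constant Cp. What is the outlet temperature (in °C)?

T_out = -49.4 °C

No heat crosses the boundary, so H_out = H_in.
T_out = Σ ṁᵢCp,ᵢTᵢ / Σ ṁᵢCp,ᵢ
      = -26516 / 537.07 = -49.372 °C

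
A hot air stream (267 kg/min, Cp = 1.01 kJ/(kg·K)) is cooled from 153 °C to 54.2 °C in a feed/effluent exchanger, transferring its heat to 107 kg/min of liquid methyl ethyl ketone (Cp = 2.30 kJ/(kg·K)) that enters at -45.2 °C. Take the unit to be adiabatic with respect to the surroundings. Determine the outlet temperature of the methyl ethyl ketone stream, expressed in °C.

T_c,out = 63.1 °C

Heat released by hot stream: Q = 267 × 1.01 × (153 − 54.2) = 26643 kJ/min
Energy balance on cold side (adiabatic exchanger): Q = ṁ_c·Cp_c·(T_c,out − T_c,in)
T_c,out = -45.2 + 26643/(107 × 2.30) = 63.062 °C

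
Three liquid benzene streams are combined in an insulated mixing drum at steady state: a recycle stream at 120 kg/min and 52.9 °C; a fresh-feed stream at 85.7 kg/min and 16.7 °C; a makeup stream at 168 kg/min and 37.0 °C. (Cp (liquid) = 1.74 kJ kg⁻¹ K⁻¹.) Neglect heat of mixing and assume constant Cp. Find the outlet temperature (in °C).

Adiabatic, steady state ⇒ Σ ṁᵢCp,ᵢ(T_out − Tᵢ) = 0
T_out = Σ ṁᵢCp,ᵢTᵢ / Σ ṁᵢCp,ᵢ
      = 24352 / 650.24 = 37.45 °C

T_out = 37.5 °C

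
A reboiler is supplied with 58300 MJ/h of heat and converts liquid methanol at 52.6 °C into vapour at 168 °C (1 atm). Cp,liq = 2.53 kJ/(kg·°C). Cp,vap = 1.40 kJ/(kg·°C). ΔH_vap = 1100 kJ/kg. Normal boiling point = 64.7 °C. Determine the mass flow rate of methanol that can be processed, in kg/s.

Δh = 2.53×(64.7−52.6) + 1100 + 1.40×(168−64.7) = 1275.2 kJ/kg
Q = 58300 MJ/h = 16194 kJ/s = 16194 kJ/s
ṁ = Q/Δh = 16194 / 1275.2 = 12.699 kg/s

ṁ = 12.7 kg/s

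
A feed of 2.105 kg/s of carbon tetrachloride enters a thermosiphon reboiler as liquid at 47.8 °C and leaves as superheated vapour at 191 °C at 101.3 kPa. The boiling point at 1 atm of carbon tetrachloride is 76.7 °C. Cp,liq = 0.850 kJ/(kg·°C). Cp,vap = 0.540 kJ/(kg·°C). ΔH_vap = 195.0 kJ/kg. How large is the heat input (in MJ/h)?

Q = 2130 MJ/h

liquid 47.8→76.7 °C: 24.565 kJ/kg
vaporisation at 76.7 °C: 195 kJ/kg
vapour 76.7→191 °C: 61.722 kJ/kg
Δh = 24.565 + 195 + 61.722 = 281.29 kJ/kg
Q = ṁ·Δh = 2.105 kg/s × 281.29 kJ/kg = 592.11 kJ/s
|Q| = 592.11 kW = 2131.6 MJ/h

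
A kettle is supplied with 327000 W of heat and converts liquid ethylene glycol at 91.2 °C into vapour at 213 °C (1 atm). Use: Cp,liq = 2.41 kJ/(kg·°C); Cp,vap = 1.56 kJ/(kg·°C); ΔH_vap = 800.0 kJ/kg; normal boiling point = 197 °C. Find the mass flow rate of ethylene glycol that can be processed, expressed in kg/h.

Δh = 2.41×(197−91.2) + 800.0 + 1.56×(213−197) = 1079.9 kJ/kg
Q = 327000 W = 327 kJ/s = 1.1772e+06 kJ/h
ṁ = Q/Δh = 1.1772e+06 / 1079.9 = 1090.1 kg/h

ṁ = 1090 kg/h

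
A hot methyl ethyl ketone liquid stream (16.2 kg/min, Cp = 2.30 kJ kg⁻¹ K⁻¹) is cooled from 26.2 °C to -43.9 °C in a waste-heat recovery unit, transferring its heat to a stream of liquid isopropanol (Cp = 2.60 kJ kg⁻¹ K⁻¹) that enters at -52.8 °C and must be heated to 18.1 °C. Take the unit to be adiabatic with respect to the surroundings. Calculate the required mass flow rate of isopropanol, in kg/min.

ṁ_c = 14.2 kg/min

Heat released by hot stream: Q = 16.2 × 2.30 × (26.2 − -43.9) = 2611.9 kJ/min
Energy balance on cold side (adiabatic exchanger): Q = ṁ_c·Cp_c·(T_c,out − T_c,in)
ṁ_c = 2611.9 / [2.60 × (18.1 − -52.8)] = 14.169 kg/min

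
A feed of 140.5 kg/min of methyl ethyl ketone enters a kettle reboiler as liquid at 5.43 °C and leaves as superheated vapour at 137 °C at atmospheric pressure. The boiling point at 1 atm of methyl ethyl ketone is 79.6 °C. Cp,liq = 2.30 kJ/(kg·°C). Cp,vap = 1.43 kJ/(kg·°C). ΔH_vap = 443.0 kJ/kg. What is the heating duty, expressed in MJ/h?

Q = 5860 MJ/h

liquid 5.43→79.6 °C: 170.59 kJ/kg
vaporisation at 79.6 °C: 443 kJ/kg
vapour 79.6→137 °C: 82.082 kJ/kg
Δh = 170.59 + 443 + 82.082 = 695.67 kJ/kg
Q = ṁ·Δh = 140.5 kg/min × 695.67 kJ/kg = 97742 kJ/min
|Q| = 1629 kW = 5864.5 MJ/h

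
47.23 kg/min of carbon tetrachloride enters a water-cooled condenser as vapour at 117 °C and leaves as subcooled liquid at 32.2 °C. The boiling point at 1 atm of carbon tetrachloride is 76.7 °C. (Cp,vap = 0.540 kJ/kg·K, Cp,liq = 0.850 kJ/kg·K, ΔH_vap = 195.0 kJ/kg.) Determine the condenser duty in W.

vapour 117→76.7 °C: -21.762 kJ/kg
condensation at 76.7 °C: -195 kJ/kg
liquid 76.7→32.2 °C: -37.825 kJ/kg
Δh = -21.762 + -195 + -37.825 = -254.59 kJ/kg
Q = ṁ·Δh = 47.23 kg/min × -254.59 kJ/kg = -12024 kJ/min
|Q| = 200.4 kW = 200400 W

Q_c = 200000 W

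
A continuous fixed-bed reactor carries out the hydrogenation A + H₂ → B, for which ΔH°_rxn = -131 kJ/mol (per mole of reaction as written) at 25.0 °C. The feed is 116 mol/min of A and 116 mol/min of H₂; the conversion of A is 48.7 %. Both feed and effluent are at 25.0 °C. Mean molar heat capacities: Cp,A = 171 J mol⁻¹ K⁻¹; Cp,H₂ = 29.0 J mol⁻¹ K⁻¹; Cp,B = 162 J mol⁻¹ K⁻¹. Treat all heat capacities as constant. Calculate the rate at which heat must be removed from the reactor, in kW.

Extent of reaction ξ = 0.487 × 116 = 56.492 mol/min
Reaction term: ξ·ΔH°_rxn = 56.492 × -131 = -7400.5 kJ/min
Q = ΔH = -7400.5 kJ/min = -123.34 kW
Heat removed = 123.34 kW

Q_out = 123 kW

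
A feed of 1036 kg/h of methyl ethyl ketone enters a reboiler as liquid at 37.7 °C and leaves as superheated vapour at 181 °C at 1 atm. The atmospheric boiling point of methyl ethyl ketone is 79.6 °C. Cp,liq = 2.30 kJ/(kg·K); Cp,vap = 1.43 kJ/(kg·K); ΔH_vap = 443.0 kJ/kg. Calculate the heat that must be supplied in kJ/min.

Q = 11800 kJ/min

liquid 37.7→79.6 °C: 96.37 kJ/kg
vaporisation at 79.6 °C: 443 kJ/kg
vapour 79.6→181 °C: 145 kJ/kg
Δh = 96.37 + 443 + 145 = 684.37 kJ/kg
Q = ṁ·Δh = 1036 kg/h × 684.37 kJ/kg = 709010 kJ/h
|Q| = 196.95 kW = 11817 kJ/min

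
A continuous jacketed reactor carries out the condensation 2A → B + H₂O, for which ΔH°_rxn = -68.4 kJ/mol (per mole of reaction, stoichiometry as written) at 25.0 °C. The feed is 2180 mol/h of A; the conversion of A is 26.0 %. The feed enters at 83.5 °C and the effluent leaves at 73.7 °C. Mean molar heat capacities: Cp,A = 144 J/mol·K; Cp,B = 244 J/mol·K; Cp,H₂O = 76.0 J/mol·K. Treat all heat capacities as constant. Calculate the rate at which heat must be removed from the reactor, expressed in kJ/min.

Extent of reaction ξ = 0.260 × 2180 / 2 = 283.4 mol/h
Reaction term: ξ·ΔH°_rxn = 283.4 × -68.4 = -19385 kJ/h
Sensible, feed 83.5→25 °C: -18364 kJ/h
Outlet flows (mol/h): A 1613.2, B 283.4, H₂O 283.4
Sensible, products 25→73.7 °C: 15730 kJ/h
Q = ΔH = -22019 kJ/h = -6.1165 kW
Heat removed = 366.99 kJ/min

Q_out = 367 kJ/min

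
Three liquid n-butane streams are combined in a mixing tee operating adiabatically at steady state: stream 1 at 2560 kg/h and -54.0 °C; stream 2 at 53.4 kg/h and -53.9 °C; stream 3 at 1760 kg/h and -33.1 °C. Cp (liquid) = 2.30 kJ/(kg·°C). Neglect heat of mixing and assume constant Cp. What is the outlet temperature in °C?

No heat crosses the boundary, so H_out = H_in.
Σ ṁᵢCp,ᵢTᵢ = 2560×2.30×-54.0 + 53.4×2.30×-53.9 + 1760×2.30×-33.1 = -458560
Σ ṁᵢCp,ᵢ = 2560×2.30 + 53.4×2.30 + 1760×2.30 = 10059
T_out = -458560 / 10059 = -45.588 °C

T_out = -45.6 °C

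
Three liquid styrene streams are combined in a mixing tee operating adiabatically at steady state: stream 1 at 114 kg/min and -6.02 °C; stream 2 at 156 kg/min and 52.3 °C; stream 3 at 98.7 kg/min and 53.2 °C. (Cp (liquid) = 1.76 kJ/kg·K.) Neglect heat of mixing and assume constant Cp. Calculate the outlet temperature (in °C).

No heat crosses the boundary, so H_out = H_in.
Σ ṁᵢCp,ᵢTᵢ = 114×1.76×-6.02 + 156×1.76×52.3 + 98.7×1.76×53.2 = 22393
Σ ṁᵢCp,ᵢ = 114×1.76 + 156×1.76 + 98.7×1.76 = 648.91
T_out = 22393 / 648.91 = 34.509 °C

T_out = 34.5 °C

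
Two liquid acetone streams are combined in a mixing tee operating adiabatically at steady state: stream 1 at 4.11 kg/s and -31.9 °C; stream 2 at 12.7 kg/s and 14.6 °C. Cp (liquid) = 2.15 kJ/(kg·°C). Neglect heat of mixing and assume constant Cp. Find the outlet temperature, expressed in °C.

Energy balance with Q = 0: Σ ṁᵢCp,ᵢ(T_out − Tᵢ) = 0
Σ ṁᵢCp,ᵢTᵢ = 4.11×2.15×-31.9 + 12.7×2.15×14.6 = 116.77
Σ ṁᵢCp,ᵢ = 4.11×2.15 + 12.7×2.15 = 36.141
T_out = 116.77 / 36.141 = 3.2309 °C

T_out = 3.23 °C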